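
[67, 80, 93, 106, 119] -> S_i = 67 + 13*i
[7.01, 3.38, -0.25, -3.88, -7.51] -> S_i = 7.01 + -3.63*i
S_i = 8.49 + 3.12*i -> [8.49, 11.61, 14.73, 17.85, 20.97]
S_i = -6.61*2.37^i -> [-6.61, -15.67, -37.13, -87.99, -208.54]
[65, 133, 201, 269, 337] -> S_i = 65 + 68*i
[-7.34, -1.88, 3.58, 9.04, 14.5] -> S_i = -7.34 + 5.46*i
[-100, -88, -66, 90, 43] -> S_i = Random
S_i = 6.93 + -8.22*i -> [6.93, -1.29, -9.51, -17.73, -25.95]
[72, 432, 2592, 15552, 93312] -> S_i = 72*6^i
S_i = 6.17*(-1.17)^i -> [6.17, -7.22, 8.45, -9.88, 11.56]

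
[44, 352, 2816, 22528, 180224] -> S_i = 44*8^i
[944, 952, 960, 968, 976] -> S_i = 944 + 8*i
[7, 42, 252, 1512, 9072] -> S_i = 7*6^i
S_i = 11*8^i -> [11, 88, 704, 5632, 45056]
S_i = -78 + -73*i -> [-78, -151, -224, -297, -370]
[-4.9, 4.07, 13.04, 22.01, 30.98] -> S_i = -4.90 + 8.97*i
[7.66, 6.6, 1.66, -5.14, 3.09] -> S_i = Random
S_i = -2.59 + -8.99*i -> [-2.59, -11.58, -20.57, -29.56, -38.55]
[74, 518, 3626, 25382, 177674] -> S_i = 74*7^i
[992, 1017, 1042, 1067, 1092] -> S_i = 992 + 25*i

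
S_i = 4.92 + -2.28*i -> [4.92, 2.64, 0.36, -1.92, -4.2]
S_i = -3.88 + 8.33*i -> [-3.88, 4.45, 12.78, 21.11, 29.44]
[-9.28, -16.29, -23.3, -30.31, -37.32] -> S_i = -9.28 + -7.01*i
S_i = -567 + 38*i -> [-567, -529, -491, -453, -415]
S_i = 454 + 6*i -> [454, 460, 466, 472, 478]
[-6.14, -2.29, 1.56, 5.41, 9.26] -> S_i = -6.14 + 3.85*i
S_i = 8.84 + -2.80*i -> [8.84, 6.04, 3.24, 0.44, -2.36]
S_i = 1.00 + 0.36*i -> [1.0, 1.36, 1.72, 2.08, 2.44]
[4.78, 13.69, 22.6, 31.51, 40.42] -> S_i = 4.78 + 8.91*i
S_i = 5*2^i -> [5, 10, 20, 40, 80]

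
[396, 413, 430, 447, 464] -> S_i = 396 + 17*i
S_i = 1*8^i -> [1, 8, 64, 512, 4096]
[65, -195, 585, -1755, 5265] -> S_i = 65*-3^i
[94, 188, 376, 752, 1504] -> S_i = 94*2^i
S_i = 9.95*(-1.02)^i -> [9.95, -10.15, 10.35, -10.56, 10.77]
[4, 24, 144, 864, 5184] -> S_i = 4*6^i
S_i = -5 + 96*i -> [-5, 91, 187, 283, 379]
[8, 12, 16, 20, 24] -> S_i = 8 + 4*i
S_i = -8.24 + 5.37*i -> [-8.24, -2.87, 2.5, 7.87, 13.24]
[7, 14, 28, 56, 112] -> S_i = 7*2^i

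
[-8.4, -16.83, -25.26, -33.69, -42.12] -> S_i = -8.40 + -8.43*i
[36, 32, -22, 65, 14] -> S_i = Random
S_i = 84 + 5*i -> [84, 89, 94, 99, 104]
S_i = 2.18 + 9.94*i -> [2.18, 12.12, 22.06, 32.0, 41.94]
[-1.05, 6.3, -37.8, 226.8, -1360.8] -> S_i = -1.05*(-6.00)^i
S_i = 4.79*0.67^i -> [4.79, 3.21, 2.15, 1.44, 0.97]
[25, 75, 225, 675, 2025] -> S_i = 25*3^i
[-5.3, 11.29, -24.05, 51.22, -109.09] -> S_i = -5.30*(-2.13)^i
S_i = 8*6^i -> [8, 48, 288, 1728, 10368]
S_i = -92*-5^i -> [-92, 460, -2300, 11500, -57500]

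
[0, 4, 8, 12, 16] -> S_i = 0 + 4*i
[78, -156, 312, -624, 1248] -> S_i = 78*-2^i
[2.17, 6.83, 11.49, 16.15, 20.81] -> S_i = 2.17 + 4.66*i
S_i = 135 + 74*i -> [135, 209, 283, 357, 431]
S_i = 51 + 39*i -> [51, 90, 129, 168, 207]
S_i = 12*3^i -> [12, 36, 108, 324, 972]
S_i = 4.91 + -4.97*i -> [4.91, -0.06, -5.03, -10.0, -14.97]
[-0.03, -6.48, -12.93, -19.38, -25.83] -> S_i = -0.03 + -6.45*i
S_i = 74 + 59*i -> [74, 133, 192, 251, 310]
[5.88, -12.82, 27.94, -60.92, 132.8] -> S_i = 5.88*(-2.18)^i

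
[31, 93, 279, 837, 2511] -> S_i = 31*3^i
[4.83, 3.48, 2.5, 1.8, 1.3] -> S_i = 4.83*0.72^i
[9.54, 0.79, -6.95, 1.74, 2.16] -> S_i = Random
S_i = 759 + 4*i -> [759, 763, 767, 771, 775]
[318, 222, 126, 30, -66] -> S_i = 318 + -96*i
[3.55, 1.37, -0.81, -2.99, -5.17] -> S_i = 3.55 + -2.18*i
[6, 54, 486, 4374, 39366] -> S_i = 6*9^i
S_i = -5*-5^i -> [-5, 25, -125, 625, -3125]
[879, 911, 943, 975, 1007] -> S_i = 879 + 32*i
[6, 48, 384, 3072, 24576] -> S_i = 6*8^i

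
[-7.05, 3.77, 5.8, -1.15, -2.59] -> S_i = Random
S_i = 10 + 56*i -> [10, 66, 122, 178, 234]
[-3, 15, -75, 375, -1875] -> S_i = -3*-5^i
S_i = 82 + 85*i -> [82, 167, 252, 337, 422]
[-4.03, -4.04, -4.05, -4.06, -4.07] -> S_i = -4.03 + -0.01*i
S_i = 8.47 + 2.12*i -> [8.47, 10.59, 12.71, 14.83, 16.95]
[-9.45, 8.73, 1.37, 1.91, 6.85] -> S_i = Random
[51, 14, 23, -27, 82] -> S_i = Random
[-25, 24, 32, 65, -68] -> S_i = Random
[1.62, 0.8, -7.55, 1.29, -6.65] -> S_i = Random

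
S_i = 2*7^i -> [2, 14, 98, 686, 4802]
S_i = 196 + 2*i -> [196, 198, 200, 202, 204]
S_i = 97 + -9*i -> [97, 88, 79, 70, 61]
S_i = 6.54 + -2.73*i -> [6.54, 3.81, 1.08, -1.65, -4.38]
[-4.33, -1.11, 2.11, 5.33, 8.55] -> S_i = -4.33 + 3.22*i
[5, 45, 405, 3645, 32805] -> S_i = 5*9^i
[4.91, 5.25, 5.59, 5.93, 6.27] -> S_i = 4.91 + 0.34*i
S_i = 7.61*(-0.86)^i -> [7.61, -6.54, 5.63, -4.84, 4.16]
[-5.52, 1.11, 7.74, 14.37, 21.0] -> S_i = -5.52 + 6.63*i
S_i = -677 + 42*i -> [-677, -635, -593, -551, -509]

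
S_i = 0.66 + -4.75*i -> [0.66, -4.09, -8.84, -13.59, -18.34]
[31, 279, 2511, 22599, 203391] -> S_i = 31*9^i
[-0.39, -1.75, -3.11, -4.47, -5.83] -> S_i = -0.39 + -1.36*i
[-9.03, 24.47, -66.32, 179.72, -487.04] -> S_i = -9.03*(-2.71)^i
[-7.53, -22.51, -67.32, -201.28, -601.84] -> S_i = -7.53*2.99^i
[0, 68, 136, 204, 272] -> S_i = 0 + 68*i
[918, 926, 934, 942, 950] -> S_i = 918 + 8*i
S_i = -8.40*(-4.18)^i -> [-8.4, 35.11, -146.77, 613.49, -2564.39]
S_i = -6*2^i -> [-6, -12, -24, -48, -96]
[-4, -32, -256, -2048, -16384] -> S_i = -4*8^i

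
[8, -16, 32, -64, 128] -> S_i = 8*-2^i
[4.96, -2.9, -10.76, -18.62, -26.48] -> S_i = 4.96 + -7.86*i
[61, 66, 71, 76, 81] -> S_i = 61 + 5*i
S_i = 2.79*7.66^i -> [2.79, 21.37, 163.7, 1253.98, 9605.48]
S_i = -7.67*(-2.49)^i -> [-7.67, 19.1, -47.55, 118.41, -294.84]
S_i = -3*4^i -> [-3, -12, -48, -192, -768]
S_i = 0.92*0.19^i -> [0.92, 0.17, 0.03, 0.01, 0.0]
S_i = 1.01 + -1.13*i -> [1.01, -0.12, -1.25, -2.38, -3.51]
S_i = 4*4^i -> [4, 16, 64, 256, 1024]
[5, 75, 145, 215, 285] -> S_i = 5 + 70*i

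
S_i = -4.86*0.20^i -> [-4.86, -0.97, -0.19, -0.04, -0.01]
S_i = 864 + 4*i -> [864, 868, 872, 876, 880]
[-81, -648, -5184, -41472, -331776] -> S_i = -81*8^i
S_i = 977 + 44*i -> [977, 1021, 1065, 1109, 1153]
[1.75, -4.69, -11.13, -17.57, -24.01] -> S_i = 1.75 + -6.44*i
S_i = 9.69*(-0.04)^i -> [9.69, -0.39, 0.02, -0.0, 0.0]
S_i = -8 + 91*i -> [-8, 83, 174, 265, 356]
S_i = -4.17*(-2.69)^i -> [-4.17, 11.22, -30.17, 81.17, -218.35]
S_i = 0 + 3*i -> [0, 3, 6, 9, 12]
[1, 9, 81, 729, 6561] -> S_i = 1*9^i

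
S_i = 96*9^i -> [96, 864, 7776, 69984, 629856]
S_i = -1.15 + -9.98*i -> [-1.15, -11.13, -21.11, -31.09, -41.07]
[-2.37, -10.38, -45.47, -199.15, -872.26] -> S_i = -2.37*4.38^i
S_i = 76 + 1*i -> [76, 77, 78, 79, 80]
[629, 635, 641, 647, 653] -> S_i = 629 + 6*i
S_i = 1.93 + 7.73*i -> [1.93, 9.66, 17.39, 25.12, 32.85]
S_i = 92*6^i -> [92, 552, 3312, 19872, 119232]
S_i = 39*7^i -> [39, 273, 1911, 13377, 93639]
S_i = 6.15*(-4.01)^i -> [6.15, -24.66, 98.89, -396.56, 1590.2]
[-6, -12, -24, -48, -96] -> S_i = -6*2^i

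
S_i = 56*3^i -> [56, 168, 504, 1512, 4536]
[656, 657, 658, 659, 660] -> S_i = 656 + 1*i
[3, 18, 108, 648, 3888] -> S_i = 3*6^i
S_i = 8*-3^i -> [8, -24, 72, -216, 648]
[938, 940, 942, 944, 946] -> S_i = 938 + 2*i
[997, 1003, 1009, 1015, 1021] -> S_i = 997 + 6*i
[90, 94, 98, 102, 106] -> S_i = 90 + 4*i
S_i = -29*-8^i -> [-29, 232, -1856, 14848, -118784]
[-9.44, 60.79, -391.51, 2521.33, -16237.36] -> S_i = -9.44*(-6.44)^i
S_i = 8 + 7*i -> [8, 15, 22, 29, 36]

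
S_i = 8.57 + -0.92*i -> [8.57, 7.65, 6.73, 5.81, 4.89]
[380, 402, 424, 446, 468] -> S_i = 380 + 22*i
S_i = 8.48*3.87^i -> [8.48, 32.82, 127.0, 491.51, 1902.13]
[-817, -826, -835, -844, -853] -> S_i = -817 + -9*i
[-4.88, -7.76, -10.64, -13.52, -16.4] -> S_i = -4.88 + -2.88*i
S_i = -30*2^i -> [-30, -60, -120, -240, -480]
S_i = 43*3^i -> [43, 129, 387, 1161, 3483]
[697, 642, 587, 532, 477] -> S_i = 697 + -55*i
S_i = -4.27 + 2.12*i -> [-4.27, -2.15, -0.03, 2.09, 4.21]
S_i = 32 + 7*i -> [32, 39, 46, 53, 60]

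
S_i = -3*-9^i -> [-3, 27, -243, 2187, -19683]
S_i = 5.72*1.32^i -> [5.72, 7.55, 9.97, 13.16, 17.37]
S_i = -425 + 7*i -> [-425, -418, -411, -404, -397]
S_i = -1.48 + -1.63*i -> [-1.48, -3.11, -4.74, -6.37, -8.0]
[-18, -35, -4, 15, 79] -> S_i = Random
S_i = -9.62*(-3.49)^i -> [-9.62, 33.57, -117.17, 408.93, -1427.17]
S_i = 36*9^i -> [36, 324, 2916, 26244, 236196]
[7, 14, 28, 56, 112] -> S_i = 7*2^i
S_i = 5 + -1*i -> [5, 4, 3, 2, 1]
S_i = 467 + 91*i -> [467, 558, 649, 740, 831]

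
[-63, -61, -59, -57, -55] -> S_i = -63 + 2*i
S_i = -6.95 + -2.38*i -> [-6.95, -9.33, -11.71, -14.09, -16.47]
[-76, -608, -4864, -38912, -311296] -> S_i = -76*8^i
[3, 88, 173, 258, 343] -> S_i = 3 + 85*i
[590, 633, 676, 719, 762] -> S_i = 590 + 43*i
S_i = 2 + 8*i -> [2, 10, 18, 26, 34]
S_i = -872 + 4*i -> [-872, -868, -864, -860, -856]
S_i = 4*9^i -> [4, 36, 324, 2916, 26244]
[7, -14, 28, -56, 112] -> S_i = 7*-2^i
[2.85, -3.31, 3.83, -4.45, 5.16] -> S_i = 2.85*(-1.16)^i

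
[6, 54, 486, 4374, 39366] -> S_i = 6*9^i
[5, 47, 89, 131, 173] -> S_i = 5 + 42*i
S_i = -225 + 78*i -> [-225, -147, -69, 9, 87]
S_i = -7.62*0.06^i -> [-7.62, -0.46, -0.03, -0.0, -0.0]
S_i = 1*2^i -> [1, 2, 4, 8, 16]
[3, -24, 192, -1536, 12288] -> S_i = 3*-8^i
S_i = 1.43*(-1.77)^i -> [1.43, -2.53, 4.48, -7.93, 14.04]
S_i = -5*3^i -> [-5, -15, -45, -135, -405]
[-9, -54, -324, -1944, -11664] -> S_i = -9*6^i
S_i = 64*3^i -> [64, 192, 576, 1728, 5184]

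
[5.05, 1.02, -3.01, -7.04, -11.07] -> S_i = 5.05 + -4.03*i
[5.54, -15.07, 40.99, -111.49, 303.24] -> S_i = 5.54*(-2.72)^i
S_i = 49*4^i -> [49, 196, 784, 3136, 12544]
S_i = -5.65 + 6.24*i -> [-5.65, 0.59, 6.83, 13.07, 19.31]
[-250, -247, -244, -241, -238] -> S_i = -250 + 3*i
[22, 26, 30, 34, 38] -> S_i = 22 + 4*i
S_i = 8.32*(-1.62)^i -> [8.32, -13.48, 21.84, -35.37, 57.3]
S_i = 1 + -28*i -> [1, -27, -55, -83, -111]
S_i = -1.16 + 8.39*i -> [-1.16, 7.23, 15.62, 24.01, 32.4]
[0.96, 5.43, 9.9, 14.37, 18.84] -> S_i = 0.96 + 4.47*i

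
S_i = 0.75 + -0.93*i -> [0.75, -0.18, -1.11, -2.04, -2.97]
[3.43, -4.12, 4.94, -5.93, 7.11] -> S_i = 3.43*(-1.20)^i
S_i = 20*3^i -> [20, 60, 180, 540, 1620]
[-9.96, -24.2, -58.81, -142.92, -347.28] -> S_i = -9.96*2.43^i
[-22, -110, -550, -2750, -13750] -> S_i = -22*5^i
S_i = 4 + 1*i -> [4, 5, 6, 7, 8]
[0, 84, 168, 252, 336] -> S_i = 0 + 84*i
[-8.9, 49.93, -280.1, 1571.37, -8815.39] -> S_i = -8.90*(-5.61)^i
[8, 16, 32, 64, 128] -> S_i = 8*2^i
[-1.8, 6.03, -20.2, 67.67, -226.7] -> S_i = -1.80*(-3.35)^i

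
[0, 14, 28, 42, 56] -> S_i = 0 + 14*i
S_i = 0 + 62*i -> [0, 62, 124, 186, 248]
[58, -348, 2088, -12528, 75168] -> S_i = 58*-6^i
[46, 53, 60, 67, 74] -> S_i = 46 + 7*i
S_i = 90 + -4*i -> [90, 86, 82, 78, 74]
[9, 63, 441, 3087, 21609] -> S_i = 9*7^i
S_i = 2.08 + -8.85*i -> [2.08, -6.77, -15.62, -24.47, -33.32]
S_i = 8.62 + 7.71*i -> [8.62, 16.33, 24.04, 31.75, 39.46]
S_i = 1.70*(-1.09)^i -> [1.7, -1.85, 2.02, -2.2, 2.4]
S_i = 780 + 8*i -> [780, 788, 796, 804, 812]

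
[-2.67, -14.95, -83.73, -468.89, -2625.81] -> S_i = -2.67*5.60^i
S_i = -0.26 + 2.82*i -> [-0.26, 2.56, 5.38, 8.2, 11.02]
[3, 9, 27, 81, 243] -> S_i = 3*3^i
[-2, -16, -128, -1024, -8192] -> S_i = -2*8^i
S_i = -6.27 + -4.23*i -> [-6.27, -10.5, -14.73, -18.96, -23.19]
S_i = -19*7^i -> [-19, -133, -931, -6517, -45619]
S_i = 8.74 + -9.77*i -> [8.74, -1.03, -10.8, -20.57, -30.34]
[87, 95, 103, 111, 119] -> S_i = 87 + 8*i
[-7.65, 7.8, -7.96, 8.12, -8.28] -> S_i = -7.65*(-1.02)^i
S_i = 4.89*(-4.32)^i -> [4.89, -21.12, 91.26, -394.24, 1703.11]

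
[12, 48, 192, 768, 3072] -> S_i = 12*4^i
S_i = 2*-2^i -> [2, -4, 8, -16, 32]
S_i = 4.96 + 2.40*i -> [4.96, 7.36, 9.76, 12.16, 14.56]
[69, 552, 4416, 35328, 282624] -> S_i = 69*8^i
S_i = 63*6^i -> [63, 378, 2268, 13608, 81648]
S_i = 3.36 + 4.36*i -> [3.36, 7.72, 12.08, 16.44, 20.8]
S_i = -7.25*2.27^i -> [-7.25, -16.46, -37.36, -84.8, -192.5]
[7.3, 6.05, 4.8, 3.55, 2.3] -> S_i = 7.30 + -1.25*i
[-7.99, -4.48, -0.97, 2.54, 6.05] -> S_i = -7.99 + 3.51*i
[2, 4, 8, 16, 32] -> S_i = 2*2^i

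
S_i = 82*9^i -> [82, 738, 6642, 59778, 538002]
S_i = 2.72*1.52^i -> [2.72, 4.13, 6.28, 9.55, 14.52]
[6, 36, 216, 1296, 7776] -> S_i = 6*6^i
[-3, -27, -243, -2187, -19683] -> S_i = -3*9^i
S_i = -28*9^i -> [-28, -252, -2268, -20412, -183708]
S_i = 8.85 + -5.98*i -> [8.85, 2.87, -3.11, -9.09, -15.07]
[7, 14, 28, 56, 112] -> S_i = 7*2^i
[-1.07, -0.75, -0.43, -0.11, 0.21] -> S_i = -1.07 + 0.32*i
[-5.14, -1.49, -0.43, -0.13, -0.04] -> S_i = -5.14*0.29^i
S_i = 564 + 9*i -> [564, 573, 582, 591, 600]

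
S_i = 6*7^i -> [6, 42, 294, 2058, 14406]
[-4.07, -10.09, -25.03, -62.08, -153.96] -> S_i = -4.07*2.48^i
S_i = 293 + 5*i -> [293, 298, 303, 308, 313]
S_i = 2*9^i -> [2, 18, 162, 1458, 13122]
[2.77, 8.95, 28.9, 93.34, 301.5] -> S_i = 2.77*3.23^i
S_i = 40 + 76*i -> [40, 116, 192, 268, 344]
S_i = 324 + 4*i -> [324, 328, 332, 336, 340]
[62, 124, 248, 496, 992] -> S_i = 62*2^i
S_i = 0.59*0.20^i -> [0.59, 0.12, 0.02, 0.0, 0.0]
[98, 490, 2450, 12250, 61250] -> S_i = 98*5^i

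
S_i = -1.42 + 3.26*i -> [-1.42, 1.84, 5.1, 8.36, 11.62]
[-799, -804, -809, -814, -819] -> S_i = -799 + -5*i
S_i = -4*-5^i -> [-4, 20, -100, 500, -2500]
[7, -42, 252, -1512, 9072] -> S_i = 7*-6^i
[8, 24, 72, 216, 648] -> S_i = 8*3^i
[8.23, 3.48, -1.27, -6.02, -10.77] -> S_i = 8.23 + -4.75*i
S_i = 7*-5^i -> [7, -35, 175, -875, 4375]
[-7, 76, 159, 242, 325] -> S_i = -7 + 83*i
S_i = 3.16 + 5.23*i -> [3.16, 8.39, 13.62, 18.85, 24.08]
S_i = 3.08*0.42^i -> [3.08, 1.29, 0.54, 0.23, 0.1]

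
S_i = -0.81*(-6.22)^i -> [-0.81, 5.04, -31.34, 194.92, -1212.4]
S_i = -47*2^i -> [-47, -94, -188, -376, -752]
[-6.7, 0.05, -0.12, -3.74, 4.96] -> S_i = Random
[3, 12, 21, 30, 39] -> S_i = 3 + 9*i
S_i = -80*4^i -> [-80, -320, -1280, -5120, -20480]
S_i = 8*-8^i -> [8, -64, 512, -4096, 32768]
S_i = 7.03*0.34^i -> [7.03, 2.39, 0.81, 0.28, 0.09]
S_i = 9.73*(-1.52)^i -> [9.73, -14.79, 22.48, -34.17, 51.94]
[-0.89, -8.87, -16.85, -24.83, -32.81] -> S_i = -0.89 + -7.98*i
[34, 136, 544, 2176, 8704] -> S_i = 34*4^i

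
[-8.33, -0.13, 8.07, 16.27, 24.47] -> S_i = -8.33 + 8.20*i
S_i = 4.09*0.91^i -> [4.09, 3.72, 3.39, 3.08, 2.8]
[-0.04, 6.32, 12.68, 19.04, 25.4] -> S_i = -0.04 + 6.36*i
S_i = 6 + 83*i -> [6, 89, 172, 255, 338]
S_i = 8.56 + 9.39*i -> [8.56, 17.95, 27.34, 36.73, 46.12]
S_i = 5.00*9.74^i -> [5.0, 48.7, 474.34, 4620.05, 44999.31]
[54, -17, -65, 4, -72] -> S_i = Random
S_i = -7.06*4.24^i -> [-7.06, -29.93, -126.92, -538.15, -2281.75]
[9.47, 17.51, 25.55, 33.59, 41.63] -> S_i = 9.47 + 8.04*i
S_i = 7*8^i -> [7, 56, 448, 3584, 28672]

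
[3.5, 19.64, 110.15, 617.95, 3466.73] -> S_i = 3.50*5.61^i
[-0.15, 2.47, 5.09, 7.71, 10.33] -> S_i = -0.15 + 2.62*i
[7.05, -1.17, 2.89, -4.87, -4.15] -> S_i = Random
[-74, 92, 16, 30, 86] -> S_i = Random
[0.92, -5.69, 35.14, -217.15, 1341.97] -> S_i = 0.92*(-6.18)^i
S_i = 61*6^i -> [61, 366, 2196, 13176, 79056]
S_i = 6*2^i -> [6, 12, 24, 48, 96]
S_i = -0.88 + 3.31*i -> [-0.88, 2.43, 5.74, 9.05, 12.36]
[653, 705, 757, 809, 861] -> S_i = 653 + 52*i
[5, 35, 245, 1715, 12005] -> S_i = 5*7^i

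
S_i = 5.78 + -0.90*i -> [5.78, 4.88, 3.98, 3.08, 2.18]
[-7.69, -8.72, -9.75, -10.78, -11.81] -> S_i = -7.69 + -1.03*i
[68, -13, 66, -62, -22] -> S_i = Random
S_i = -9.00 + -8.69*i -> [-9.0, -17.69, -26.38, -35.07, -43.76]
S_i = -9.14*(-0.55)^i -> [-9.14, 5.03, -2.76, 1.52, -0.84]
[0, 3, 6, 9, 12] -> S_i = 0 + 3*i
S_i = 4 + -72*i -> [4, -68, -140, -212, -284]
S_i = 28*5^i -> [28, 140, 700, 3500, 17500]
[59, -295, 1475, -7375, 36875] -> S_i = 59*-5^i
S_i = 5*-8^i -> [5, -40, 320, -2560, 20480]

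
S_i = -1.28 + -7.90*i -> [-1.28, -9.18, -17.08, -24.98, -32.88]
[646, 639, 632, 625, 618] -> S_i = 646 + -7*i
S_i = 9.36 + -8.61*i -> [9.36, 0.75, -7.86, -16.47, -25.08]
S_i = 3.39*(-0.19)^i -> [3.39, -0.64, 0.12, -0.02, 0.0]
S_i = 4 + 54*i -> [4, 58, 112, 166, 220]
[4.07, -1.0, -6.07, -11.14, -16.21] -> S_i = 4.07 + -5.07*i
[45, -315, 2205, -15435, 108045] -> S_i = 45*-7^i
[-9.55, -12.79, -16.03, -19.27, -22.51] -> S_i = -9.55 + -3.24*i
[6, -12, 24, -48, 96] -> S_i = 6*-2^i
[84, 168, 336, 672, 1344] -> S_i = 84*2^i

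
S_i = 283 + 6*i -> [283, 289, 295, 301, 307]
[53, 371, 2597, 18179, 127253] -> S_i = 53*7^i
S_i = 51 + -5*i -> [51, 46, 41, 36, 31]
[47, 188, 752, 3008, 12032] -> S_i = 47*4^i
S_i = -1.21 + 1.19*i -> [-1.21, -0.02, 1.17, 2.36, 3.55]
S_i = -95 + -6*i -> [-95, -101, -107, -113, -119]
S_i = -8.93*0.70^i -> [-8.93, -6.25, -4.38, -3.06, -2.14]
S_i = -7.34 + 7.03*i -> [-7.34, -0.31, 6.72, 13.75, 20.78]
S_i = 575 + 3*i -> [575, 578, 581, 584, 587]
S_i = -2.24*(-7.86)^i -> [-2.24, 17.61, -138.39, 1087.72, -8549.45]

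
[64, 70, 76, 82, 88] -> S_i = 64 + 6*i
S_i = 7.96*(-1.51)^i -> [7.96, -12.02, 18.15, -27.41, 41.38]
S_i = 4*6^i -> [4, 24, 144, 864, 5184]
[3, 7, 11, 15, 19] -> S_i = 3 + 4*i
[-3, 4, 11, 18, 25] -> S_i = -3 + 7*i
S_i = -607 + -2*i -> [-607, -609, -611, -613, -615]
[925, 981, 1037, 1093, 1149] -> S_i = 925 + 56*i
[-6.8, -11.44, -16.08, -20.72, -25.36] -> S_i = -6.80 + -4.64*i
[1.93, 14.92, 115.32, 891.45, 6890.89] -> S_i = 1.93*7.73^i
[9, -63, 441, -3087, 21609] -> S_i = 9*-7^i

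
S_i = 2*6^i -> [2, 12, 72, 432, 2592]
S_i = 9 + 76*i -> [9, 85, 161, 237, 313]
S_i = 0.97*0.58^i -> [0.97, 0.56, 0.33, 0.19, 0.11]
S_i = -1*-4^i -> [-1, 4, -16, 64, -256]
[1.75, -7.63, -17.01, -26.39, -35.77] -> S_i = 1.75 + -9.38*i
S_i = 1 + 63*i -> [1, 64, 127, 190, 253]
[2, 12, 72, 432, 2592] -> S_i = 2*6^i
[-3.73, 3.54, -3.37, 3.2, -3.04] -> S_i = -3.73*(-0.95)^i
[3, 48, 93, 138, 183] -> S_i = 3 + 45*i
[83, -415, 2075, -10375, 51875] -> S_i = 83*-5^i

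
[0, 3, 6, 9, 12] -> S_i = 0 + 3*i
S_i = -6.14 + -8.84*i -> [-6.14, -14.98, -23.82, -32.66, -41.5]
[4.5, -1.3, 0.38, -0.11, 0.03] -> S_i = 4.50*(-0.29)^i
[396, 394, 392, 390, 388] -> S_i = 396 + -2*i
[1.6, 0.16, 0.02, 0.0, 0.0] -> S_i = 1.60*0.10^i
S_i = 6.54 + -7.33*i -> [6.54, -0.79, -8.12, -15.45, -22.78]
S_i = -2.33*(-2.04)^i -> [-2.33, 4.75, -9.7, 19.78, -40.35]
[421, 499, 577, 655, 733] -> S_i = 421 + 78*i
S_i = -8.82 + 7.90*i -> [-8.82, -0.92, 6.98, 14.88, 22.78]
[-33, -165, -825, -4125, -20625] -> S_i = -33*5^i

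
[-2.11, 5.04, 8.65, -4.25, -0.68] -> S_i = Random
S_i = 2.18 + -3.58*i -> [2.18, -1.4, -4.98, -8.56, -12.14]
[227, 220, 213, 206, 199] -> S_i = 227 + -7*i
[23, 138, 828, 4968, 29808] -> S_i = 23*6^i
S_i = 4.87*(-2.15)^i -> [4.87, -10.47, 22.51, -48.4, 104.06]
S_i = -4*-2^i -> [-4, 8, -16, 32, -64]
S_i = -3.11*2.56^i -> [-3.11, -7.96, -20.38, -52.18, -133.57]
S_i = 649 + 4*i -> [649, 653, 657, 661, 665]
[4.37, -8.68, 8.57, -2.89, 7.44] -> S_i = Random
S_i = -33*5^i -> [-33, -165, -825, -4125, -20625]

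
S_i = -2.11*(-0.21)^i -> [-2.11, 0.44, -0.09, 0.02, -0.0]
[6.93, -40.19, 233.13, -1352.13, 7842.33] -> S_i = 6.93*(-5.80)^i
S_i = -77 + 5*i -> [-77, -72, -67, -62, -57]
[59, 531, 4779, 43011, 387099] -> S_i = 59*9^i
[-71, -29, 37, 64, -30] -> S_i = Random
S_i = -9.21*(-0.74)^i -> [-9.21, 6.82, -5.04, 3.73, -2.76]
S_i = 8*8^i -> [8, 64, 512, 4096, 32768]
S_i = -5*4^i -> [-5, -20, -80, -320, -1280]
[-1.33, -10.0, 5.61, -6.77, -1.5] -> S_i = Random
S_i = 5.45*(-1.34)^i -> [5.45, -7.3, 9.79, -13.11, 17.57]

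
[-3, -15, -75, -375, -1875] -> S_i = -3*5^i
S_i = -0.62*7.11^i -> [-0.62, -4.41, -31.34, -222.84, -1584.42]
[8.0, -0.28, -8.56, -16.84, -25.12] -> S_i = 8.00 + -8.28*i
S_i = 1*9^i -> [1, 9, 81, 729, 6561]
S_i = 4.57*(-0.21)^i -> [4.57, -0.96, 0.2, -0.04, 0.01]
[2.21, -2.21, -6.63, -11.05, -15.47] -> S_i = 2.21 + -4.42*i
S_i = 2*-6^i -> [2, -12, 72, -432, 2592]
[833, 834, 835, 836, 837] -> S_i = 833 + 1*i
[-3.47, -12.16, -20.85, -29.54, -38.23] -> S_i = -3.47 + -8.69*i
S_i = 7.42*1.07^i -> [7.42, 7.94, 8.5, 9.09, 9.73]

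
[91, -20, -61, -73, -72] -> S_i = Random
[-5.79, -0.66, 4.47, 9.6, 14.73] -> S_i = -5.79 + 5.13*i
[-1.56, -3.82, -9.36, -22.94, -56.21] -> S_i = -1.56*2.45^i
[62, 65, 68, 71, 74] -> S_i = 62 + 3*i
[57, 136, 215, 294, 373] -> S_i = 57 + 79*i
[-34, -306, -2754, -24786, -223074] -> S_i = -34*9^i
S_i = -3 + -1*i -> [-3, -4, -5, -6, -7]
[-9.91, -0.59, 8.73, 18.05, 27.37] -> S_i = -9.91 + 9.32*i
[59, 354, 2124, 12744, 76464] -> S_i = 59*6^i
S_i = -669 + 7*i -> [-669, -662, -655, -648, -641]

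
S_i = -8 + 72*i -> [-8, 64, 136, 208, 280]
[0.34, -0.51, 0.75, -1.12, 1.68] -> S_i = 0.34*(-1.49)^i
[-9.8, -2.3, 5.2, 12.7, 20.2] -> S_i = -9.80 + 7.50*i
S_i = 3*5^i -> [3, 15, 75, 375, 1875]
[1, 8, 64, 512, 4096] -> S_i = 1*8^i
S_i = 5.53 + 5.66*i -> [5.53, 11.19, 16.85, 22.51, 28.17]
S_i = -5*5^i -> [-5, -25, -125, -625, -3125]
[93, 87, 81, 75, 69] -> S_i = 93 + -6*i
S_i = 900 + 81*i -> [900, 981, 1062, 1143, 1224]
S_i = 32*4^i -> [32, 128, 512, 2048, 8192]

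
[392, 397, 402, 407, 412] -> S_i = 392 + 5*i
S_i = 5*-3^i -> [5, -15, 45, -135, 405]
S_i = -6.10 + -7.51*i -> [-6.1, -13.61, -21.12, -28.63, -36.14]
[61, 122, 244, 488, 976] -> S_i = 61*2^i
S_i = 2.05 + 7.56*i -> [2.05, 9.61, 17.17, 24.73, 32.29]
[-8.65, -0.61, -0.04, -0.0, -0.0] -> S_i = -8.65*0.07^i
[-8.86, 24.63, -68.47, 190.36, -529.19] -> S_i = -8.86*(-2.78)^i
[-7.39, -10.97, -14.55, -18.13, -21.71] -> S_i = -7.39 + -3.58*i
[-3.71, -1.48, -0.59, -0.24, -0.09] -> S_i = -3.71*0.40^i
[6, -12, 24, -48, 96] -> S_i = 6*-2^i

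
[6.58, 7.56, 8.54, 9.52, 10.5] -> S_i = 6.58 + 0.98*i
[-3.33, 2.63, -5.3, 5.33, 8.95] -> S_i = Random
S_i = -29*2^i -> [-29, -58, -116, -232, -464]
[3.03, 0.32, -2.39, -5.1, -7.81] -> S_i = 3.03 + -2.71*i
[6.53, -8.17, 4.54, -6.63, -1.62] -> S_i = Random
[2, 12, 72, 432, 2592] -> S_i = 2*6^i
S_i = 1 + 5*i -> [1, 6, 11, 16, 21]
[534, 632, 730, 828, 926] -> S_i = 534 + 98*i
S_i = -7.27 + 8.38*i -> [-7.27, 1.11, 9.49, 17.87, 26.25]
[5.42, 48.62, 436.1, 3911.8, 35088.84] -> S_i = 5.42*8.97^i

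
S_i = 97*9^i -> [97, 873, 7857, 70713, 636417]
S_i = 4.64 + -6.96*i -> [4.64, -2.32, -9.28, -16.24, -23.2]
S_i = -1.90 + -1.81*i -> [-1.9, -3.71, -5.52, -7.33, -9.14]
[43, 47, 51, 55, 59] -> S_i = 43 + 4*i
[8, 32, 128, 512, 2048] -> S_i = 8*4^i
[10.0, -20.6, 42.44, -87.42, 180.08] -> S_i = 10.00*(-2.06)^i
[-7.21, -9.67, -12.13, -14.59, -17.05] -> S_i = -7.21 + -2.46*i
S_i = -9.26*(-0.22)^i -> [-9.26, 2.04, -0.45, 0.1, -0.02]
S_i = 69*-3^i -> [69, -207, 621, -1863, 5589]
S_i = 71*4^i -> [71, 284, 1136, 4544, 18176]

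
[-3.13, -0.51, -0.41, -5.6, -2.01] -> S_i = Random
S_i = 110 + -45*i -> [110, 65, 20, -25, -70]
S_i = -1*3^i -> [-1, -3, -9, -27, -81]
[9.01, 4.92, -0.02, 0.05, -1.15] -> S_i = Random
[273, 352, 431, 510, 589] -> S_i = 273 + 79*i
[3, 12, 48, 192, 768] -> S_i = 3*4^i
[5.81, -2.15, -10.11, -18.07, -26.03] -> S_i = 5.81 + -7.96*i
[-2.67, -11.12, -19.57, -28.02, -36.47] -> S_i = -2.67 + -8.45*i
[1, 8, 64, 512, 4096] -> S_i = 1*8^i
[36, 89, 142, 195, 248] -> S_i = 36 + 53*i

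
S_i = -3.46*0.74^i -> [-3.46, -2.56, -1.89, -1.4, -1.04]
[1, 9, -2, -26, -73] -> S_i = Random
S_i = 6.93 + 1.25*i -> [6.93, 8.18, 9.43, 10.68, 11.93]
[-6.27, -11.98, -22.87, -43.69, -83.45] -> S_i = -6.27*1.91^i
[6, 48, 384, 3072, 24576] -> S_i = 6*8^i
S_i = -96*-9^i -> [-96, 864, -7776, 69984, -629856]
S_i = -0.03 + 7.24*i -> [-0.03, 7.21, 14.45, 21.69, 28.93]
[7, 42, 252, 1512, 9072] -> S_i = 7*6^i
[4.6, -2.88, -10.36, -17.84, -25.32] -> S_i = 4.60 + -7.48*i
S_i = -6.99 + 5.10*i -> [-6.99, -1.89, 3.21, 8.31, 13.41]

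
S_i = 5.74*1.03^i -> [5.74, 5.91, 6.09, 6.27, 6.46]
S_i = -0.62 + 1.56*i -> [-0.62, 0.94, 2.5, 4.06, 5.62]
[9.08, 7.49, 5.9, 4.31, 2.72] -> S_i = 9.08 + -1.59*i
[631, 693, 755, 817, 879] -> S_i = 631 + 62*i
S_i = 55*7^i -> [55, 385, 2695, 18865, 132055]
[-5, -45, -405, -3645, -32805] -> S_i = -5*9^i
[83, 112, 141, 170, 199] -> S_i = 83 + 29*i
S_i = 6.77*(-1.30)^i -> [6.77, -8.8, 11.44, -14.87, 19.34]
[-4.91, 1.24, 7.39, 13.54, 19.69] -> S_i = -4.91 + 6.15*i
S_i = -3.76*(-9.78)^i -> [-3.76, 36.77, -359.64, 3517.26, -34398.8]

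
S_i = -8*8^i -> [-8, -64, -512, -4096, -32768]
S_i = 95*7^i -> [95, 665, 4655, 32585, 228095]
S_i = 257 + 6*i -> [257, 263, 269, 275, 281]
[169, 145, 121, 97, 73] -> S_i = 169 + -24*i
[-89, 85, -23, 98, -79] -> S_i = Random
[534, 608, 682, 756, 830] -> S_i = 534 + 74*i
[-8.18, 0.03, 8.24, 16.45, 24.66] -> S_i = -8.18 + 8.21*i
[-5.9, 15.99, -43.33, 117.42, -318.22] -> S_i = -5.90*(-2.71)^i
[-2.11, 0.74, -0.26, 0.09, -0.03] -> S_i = -2.11*(-0.35)^i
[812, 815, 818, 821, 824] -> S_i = 812 + 3*i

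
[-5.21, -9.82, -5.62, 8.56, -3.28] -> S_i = Random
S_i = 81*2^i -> [81, 162, 324, 648, 1296]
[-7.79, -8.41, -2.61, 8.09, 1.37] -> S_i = Random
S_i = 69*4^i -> [69, 276, 1104, 4416, 17664]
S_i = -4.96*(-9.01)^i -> [-4.96, 44.69, -402.65, 3627.91, -32687.43]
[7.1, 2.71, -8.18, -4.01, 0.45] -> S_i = Random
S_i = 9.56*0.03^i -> [9.56, 0.29, 0.01, 0.0, 0.0]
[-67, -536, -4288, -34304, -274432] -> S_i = -67*8^i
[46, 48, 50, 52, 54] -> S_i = 46 + 2*i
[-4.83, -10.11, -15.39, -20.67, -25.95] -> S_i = -4.83 + -5.28*i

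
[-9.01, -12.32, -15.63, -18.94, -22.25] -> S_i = -9.01 + -3.31*i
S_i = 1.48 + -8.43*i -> [1.48, -6.95, -15.38, -23.81, -32.24]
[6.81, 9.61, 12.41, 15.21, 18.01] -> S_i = 6.81 + 2.80*i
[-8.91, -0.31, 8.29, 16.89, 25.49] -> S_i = -8.91 + 8.60*i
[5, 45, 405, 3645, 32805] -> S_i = 5*9^i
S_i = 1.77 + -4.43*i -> [1.77, -2.66, -7.09, -11.52, -15.95]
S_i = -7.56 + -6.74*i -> [-7.56, -14.3, -21.04, -27.78, -34.52]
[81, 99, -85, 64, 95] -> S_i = Random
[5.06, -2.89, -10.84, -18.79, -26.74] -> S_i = 5.06 + -7.95*i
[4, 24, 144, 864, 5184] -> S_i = 4*6^i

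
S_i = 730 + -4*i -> [730, 726, 722, 718, 714]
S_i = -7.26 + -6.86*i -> [-7.26, -14.12, -20.98, -27.84, -34.7]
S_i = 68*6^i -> [68, 408, 2448, 14688, 88128]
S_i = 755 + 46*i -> [755, 801, 847, 893, 939]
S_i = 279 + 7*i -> [279, 286, 293, 300, 307]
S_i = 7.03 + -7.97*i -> [7.03, -0.94, -8.91, -16.88, -24.85]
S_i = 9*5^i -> [9, 45, 225, 1125, 5625]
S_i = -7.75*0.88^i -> [-7.75, -6.82, -6.0, -5.28, -4.65]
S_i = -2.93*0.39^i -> [-2.93, -1.14, -0.45, -0.17, -0.07]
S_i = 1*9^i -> [1, 9, 81, 729, 6561]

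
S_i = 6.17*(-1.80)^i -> [6.17, -11.11, 19.99, -35.98, 64.77]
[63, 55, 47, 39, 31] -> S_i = 63 + -8*i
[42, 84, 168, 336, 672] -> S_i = 42*2^i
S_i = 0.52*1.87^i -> [0.52, 0.97, 1.82, 3.4, 6.36]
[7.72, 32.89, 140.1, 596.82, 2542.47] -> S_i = 7.72*4.26^i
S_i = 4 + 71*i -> [4, 75, 146, 217, 288]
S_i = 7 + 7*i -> [7, 14, 21, 28, 35]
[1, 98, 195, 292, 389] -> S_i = 1 + 97*i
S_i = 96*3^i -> [96, 288, 864, 2592, 7776]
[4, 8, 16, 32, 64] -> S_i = 4*2^i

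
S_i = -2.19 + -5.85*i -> [-2.19, -8.04, -13.89, -19.74, -25.59]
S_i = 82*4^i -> [82, 328, 1312, 5248, 20992]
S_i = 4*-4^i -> [4, -16, 64, -256, 1024]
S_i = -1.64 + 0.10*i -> [-1.64, -1.54, -1.44, -1.34, -1.24]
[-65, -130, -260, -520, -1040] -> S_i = -65*2^i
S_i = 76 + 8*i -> [76, 84, 92, 100, 108]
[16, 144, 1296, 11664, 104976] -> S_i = 16*9^i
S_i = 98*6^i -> [98, 588, 3528, 21168, 127008]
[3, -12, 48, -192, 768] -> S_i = 3*-4^i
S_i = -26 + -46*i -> [-26, -72, -118, -164, -210]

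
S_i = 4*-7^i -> [4, -28, 196, -1372, 9604]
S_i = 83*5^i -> [83, 415, 2075, 10375, 51875]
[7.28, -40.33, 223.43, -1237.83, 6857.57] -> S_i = 7.28*(-5.54)^i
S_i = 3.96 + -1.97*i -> [3.96, 1.99, 0.02, -1.95, -3.92]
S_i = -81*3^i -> [-81, -243, -729, -2187, -6561]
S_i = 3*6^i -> [3, 18, 108, 648, 3888]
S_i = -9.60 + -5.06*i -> [-9.6, -14.66, -19.72, -24.78, -29.84]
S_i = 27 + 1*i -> [27, 28, 29, 30, 31]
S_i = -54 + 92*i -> [-54, 38, 130, 222, 314]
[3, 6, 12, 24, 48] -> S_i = 3*2^i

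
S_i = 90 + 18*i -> [90, 108, 126, 144, 162]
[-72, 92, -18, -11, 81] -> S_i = Random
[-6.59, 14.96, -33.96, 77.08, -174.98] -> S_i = -6.59*(-2.27)^i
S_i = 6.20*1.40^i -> [6.2, 8.68, 12.15, 17.01, 23.82]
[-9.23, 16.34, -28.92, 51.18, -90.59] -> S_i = -9.23*(-1.77)^i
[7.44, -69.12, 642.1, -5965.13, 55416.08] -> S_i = 7.44*(-9.29)^i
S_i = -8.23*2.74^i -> [-8.23, -22.55, -61.79, -169.3, -463.88]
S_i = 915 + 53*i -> [915, 968, 1021, 1074, 1127]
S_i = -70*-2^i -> [-70, 140, -280, 560, -1120]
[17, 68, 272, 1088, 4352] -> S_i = 17*4^i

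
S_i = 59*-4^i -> [59, -236, 944, -3776, 15104]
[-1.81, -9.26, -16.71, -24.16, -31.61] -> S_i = -1.81 + -7.45*i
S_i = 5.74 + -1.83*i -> [5.74, 3.91, 2.08, 0.25, -1.58]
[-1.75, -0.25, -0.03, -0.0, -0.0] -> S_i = -1.75*0.14^i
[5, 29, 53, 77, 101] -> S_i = 5 + 24*i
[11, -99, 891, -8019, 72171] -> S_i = 11*-9^i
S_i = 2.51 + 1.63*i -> [2.51, 4.14, 5.77, 7.4, 9.03]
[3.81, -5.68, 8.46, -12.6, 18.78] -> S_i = 3.81*(-1.49)^i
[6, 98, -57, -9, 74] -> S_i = Random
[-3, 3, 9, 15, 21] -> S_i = -3 + 6*i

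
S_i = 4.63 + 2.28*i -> [4.63, 6.91, 9.19, 11.47, 13.75]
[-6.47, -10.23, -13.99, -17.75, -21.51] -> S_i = -6.47 + -3.76*i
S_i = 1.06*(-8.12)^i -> [1.06, -8.61, 69.89, -567.51, 4608.19]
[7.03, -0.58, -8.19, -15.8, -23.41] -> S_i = 7.03 + -7.61*i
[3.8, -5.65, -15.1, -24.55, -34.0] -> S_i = 3.80 + -9.45*i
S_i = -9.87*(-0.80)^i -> [-9.87, 7.9, -6.32, 5.05, -4.04]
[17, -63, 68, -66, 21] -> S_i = Random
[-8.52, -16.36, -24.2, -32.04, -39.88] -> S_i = -8.52 + -7.84*i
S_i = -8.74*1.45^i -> [-8.74, -12.67, -18.38, -26.64, -38.64]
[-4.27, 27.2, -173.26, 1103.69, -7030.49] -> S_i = -4.27*(-6.37)^i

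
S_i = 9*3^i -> [9, 27, 81, 243, 729]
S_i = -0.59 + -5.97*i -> [-0.59, -6.56, -12.53, -18.5, -24.47]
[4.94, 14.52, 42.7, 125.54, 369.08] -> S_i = 4.94*2.94^i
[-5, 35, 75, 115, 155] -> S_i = -5 + 40*i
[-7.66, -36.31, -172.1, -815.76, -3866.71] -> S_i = -7.66*4.74^i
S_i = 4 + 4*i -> [4, 8, 12, 16, 20]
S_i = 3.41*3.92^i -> [3.41, 13.37, 52.4, 205.41, 805.19]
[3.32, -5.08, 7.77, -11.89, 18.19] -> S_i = 3.32*(-1.53)^i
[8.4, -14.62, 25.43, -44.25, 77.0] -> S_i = 8.40*(-1.74)^i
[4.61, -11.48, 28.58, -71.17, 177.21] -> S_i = 4.61*(-2.49)^i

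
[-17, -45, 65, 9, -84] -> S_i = Random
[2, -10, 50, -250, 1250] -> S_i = 2*-5^i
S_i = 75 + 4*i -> [75, 79, 83, 87, 91]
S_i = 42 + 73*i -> [42, 115, 188, 261, 334]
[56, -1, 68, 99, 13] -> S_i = Random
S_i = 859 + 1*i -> [859, 860, 861, 862, 863]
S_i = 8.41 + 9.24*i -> [8.41, 17.65, 26.89, 36.13, 45.37]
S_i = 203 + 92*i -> [203, 295, 387, 479, 571]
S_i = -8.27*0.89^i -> [-8.27, -7.36, -6.55, -5.83, -5.19]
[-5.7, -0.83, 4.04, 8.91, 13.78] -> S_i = -5.70 + 4.87*i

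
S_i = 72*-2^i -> [72, -144, 288, -576, 1152]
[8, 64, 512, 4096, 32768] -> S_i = 8*8^i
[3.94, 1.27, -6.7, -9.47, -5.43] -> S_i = Random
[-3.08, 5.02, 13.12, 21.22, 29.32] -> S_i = -3.08 + 8.10*i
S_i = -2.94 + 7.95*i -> [-2.94, 5.01, 12.96, 20.91, 28.86]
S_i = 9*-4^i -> [9, -36, 144, -576, 2304]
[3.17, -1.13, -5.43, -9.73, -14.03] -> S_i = 3.17 + -4.30*i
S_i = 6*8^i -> [6, 48, 384, 3072, 24576]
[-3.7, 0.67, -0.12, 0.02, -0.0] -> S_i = -3.70*(-0.18)^i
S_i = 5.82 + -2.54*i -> [5.82, 3.28, 0.74, -1.8, -4.34]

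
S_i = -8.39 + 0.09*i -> [-8.39, -8.3, -8.21, -8.12, -8.03]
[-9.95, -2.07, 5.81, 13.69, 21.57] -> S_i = -9.95 + 7.88*i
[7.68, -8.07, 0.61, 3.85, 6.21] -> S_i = Random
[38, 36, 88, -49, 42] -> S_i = Random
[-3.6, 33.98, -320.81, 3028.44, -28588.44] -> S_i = -3.60*(-9.44)^i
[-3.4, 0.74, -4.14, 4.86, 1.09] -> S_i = Random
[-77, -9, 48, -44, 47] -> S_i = Random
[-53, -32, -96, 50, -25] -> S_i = Random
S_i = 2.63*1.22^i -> [2.63, 3.21, 3.91, 4.78, 5.83]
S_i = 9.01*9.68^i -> [9.01, 87.22, 844.26, 8172.42, 79109.06]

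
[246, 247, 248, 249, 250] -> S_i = 246 + 1*i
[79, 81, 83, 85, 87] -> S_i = 79 + 2*i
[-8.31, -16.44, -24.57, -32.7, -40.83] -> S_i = -8.31 + -8.13*i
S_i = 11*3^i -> [11, 33, 99, 297, 891]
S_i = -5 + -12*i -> [-5, -17, -29, -41, -53]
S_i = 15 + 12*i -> [15, 27, 39, 51, 63]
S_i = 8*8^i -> [8, 64, 512, 4096, 32768]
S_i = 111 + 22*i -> [111, 133, 155, 177, 199]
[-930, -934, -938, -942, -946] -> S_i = -930 + -4*i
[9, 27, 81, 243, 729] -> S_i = 9*3^i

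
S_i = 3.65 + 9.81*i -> [3.65, 13.46, 23.27, 33.08, 42.89]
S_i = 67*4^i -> [67, 268, 1072, 4288, 17152]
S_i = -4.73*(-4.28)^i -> [-4.73, 20.24, -86.65, 370.85, -1587.22]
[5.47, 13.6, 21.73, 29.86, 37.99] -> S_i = 5.47 + 8.13*i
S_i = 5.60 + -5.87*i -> [5.6, -0.27, -6.14, -12.01, -17.88]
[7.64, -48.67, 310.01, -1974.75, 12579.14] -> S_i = 7.64*(-6.37)^i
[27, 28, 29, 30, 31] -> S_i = 27 + 1*i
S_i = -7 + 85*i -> [-7, 78, 163, 248, 333]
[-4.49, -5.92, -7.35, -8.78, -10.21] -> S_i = -4.49 + -1.43*i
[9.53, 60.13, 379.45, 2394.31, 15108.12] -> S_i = 9.53*6.31^i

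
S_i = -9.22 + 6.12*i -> [-9.22, -3.1, 3.02, 9.14, 15.26]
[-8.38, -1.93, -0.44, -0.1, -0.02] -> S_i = -8.38*0.23^i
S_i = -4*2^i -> [-4, -8, -16, -32, -64]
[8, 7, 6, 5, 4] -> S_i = 8 + -1*i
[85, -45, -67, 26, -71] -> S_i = Random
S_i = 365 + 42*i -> [365, 407, 449, 491, 533]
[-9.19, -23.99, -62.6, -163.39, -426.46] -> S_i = -9.19*2.61^i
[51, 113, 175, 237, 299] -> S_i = 51 + 62*i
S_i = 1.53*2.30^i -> [1.53, 3.52, 8.09, 18.62, 42.82]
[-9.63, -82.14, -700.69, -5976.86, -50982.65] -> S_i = -9.63*8.53^i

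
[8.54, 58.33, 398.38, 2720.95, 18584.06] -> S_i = 8.54*6.83^i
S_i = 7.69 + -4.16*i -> [7.69, 3.53, -0.63, -4.79, -8.95]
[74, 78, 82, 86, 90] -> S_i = 74 + 4*i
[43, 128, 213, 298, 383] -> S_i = 43 + 85*i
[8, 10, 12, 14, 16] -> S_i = 8 + 2*i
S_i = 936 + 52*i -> [936, 988, 1040, 1092, 1144]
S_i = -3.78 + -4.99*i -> [-3.78, -8.77, -13.76, -18.75, -23.74]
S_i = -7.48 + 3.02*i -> [-7.48, -4.46, -1.44, 1.58, 4.6]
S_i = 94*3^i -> [94, 282, 846, 2538, 7614]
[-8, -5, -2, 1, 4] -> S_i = -8 + 3*i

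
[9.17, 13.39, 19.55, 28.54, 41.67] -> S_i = 9.17*1.46^i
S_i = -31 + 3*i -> [-31, -28, -25, -22, -19]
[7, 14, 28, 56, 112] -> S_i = 7*2^i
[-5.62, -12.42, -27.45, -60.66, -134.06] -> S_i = -5.62*2.21^i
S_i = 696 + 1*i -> [696, 697, 698, 699, 700]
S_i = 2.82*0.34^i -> [2.82, 0.96, 0.33, 0.11, 0.04]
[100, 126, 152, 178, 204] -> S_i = 100 + 26*i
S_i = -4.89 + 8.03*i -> [-4.89, 3.14, 11.17, 19.2, 27.23]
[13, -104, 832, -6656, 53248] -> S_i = 13*-8^i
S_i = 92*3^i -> [92, 276, 828, 2484, 7452]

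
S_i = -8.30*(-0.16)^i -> [-8.3, 1.33, -0.21, 0.03, -0.01]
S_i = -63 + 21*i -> [-63, -42, -21, 0, 21]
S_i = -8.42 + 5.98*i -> [-8.42, -2.44, 3.54, 9.52, 15.5]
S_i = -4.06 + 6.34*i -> [-4.06, 2.28, 8.62, 14.96, 21.3]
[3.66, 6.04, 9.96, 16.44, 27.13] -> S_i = 3.66*1.65^i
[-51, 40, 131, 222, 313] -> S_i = -51 + 91*i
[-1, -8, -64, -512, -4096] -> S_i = -1*8^i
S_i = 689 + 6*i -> [689, 695, 701, 707, 713]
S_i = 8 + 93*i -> [8, 101, 194, 287, 380]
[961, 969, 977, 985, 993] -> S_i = 961 + 8*i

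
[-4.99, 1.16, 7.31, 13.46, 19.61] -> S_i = -4.99 + 6.15*i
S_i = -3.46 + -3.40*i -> [-3.46, -6.86, -10.26, -13.66, -17.06]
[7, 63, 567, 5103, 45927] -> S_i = 7*9^i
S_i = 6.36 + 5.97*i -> [6.36, 12.33, 18.3, 24.27, 30.24]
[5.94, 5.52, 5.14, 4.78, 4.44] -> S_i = 5.94*0.93^i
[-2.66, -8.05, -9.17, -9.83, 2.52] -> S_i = Random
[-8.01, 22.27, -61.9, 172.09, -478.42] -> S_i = -8.01*(-2.78)^i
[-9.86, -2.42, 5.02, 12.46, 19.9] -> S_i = -9.86 + 7.44*i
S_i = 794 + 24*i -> [794, 818, 842, 866, 890]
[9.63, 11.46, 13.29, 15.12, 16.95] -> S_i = 9.63 + 1.83*i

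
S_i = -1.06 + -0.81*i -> [-1.06, -1.87, -2.68, -3.49, -4.3]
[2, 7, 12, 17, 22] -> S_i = 2 + 5*i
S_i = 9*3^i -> [9, 27, 81, 243, 729]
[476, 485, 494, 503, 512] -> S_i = 476 + 9*i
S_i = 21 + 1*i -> [21, 22, 23, 24, 25]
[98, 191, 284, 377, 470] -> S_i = 98 + 93*i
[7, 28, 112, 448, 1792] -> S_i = 7*4^i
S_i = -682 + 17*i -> [-682, -665, -648, -631, -614]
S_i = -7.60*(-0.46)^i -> [-7.6, 3.5, -1.61, 0.74, -0.34]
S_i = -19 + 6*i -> [-19, -13, -7, -1, 5]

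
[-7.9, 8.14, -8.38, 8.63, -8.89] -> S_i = -7.90*(-1.03)^i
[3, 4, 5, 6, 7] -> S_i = 3 + 1*i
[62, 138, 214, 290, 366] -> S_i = 62 + 76*i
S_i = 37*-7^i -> [37, -259, 1813, -12691, 88837]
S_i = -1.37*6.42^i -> [-1.37, -8.8, -56.47, -362.51, -2327.34]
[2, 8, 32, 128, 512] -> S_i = 2*4^i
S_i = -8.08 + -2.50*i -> [-8.08, -10.58, -13.08, -15.58, -18.08]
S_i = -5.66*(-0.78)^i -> [-5.66, 4.41, -3.44, 2.69, -2.1]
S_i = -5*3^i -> [-5, -15, -45, -135, -405]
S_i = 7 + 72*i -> [7, 79, 151, 223, 295]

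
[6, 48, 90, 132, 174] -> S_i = 6 + 42*i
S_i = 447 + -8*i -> [447, 439, 431, 423, 415]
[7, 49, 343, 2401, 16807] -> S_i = 7*7^i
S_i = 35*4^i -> [35, 140, 560, 2240, 8960]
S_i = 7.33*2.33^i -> [7.33, 17.08, 39.79, 92.72, 216.04]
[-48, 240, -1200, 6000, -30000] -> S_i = -48*-5^i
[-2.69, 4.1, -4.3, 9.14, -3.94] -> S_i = Random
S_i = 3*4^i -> [3, 12, 48, 192, 768]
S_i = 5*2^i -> [5, 10, 20, 40, 80]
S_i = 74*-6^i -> [74, -444, 2664, -15984, 95904]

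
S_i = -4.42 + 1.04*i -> [-4.42, -3.38, -2.34, -1.3, -0.26]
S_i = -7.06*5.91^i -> [-7.06, -41.72, -246.59, -1457.36, -8613.0]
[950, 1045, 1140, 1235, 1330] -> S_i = 950 + 95*i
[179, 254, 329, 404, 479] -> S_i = 179 + 75*i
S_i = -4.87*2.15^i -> [-4.87, -10.47, -22.51, -48.4, -104.06]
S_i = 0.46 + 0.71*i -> [0.46, 1.17, 1.88, 2.59, 3.3]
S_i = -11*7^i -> [-11, -77, -539, -3773, -26411]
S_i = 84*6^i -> [84, 504, 3024, 18144, 108864]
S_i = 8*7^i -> [8, 56, 392, 2744, 19208]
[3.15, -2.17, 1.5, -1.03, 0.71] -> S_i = 3.15*(-0.69)^i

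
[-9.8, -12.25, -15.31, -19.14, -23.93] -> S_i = -9.80*1.25^i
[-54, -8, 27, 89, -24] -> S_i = Random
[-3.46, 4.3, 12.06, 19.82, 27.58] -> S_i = -3.46 + 7.76*i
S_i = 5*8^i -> [5, 40, 320, 2560, 20480]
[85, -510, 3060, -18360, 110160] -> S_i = 85*-6^i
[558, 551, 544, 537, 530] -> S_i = 558 + -7*i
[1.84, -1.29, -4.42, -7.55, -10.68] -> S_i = 1.84 + -3.13*i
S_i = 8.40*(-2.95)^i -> [8.4, -24.78, 73.1, -215.65, 636.16]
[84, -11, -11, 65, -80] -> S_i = Random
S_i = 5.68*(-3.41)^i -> [5.68, -19.37, 66.05, -225.22, 768.01]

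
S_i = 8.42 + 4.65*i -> [8.42, 13.07, 17.72, 22.37, 27.02]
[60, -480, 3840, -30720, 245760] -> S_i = 60*-8^i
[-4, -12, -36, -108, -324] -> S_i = -4*3^i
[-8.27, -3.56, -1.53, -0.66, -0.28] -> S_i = -8.27*0.43^i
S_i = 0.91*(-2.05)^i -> [0.91, -1.87, 3.82, -7.84, 16.07]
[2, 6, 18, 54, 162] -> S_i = 2*3^i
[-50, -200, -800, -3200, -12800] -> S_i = -50*4^i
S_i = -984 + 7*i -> [-984, -977, -970, -963, -956]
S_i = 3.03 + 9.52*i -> [3.03, 12.55, 22.07, 31.59, 41.11]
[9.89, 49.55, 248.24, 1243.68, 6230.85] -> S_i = 9.89*5.01^i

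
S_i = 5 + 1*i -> [5, 6, 7, 8, 9]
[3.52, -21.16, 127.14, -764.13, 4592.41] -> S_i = 3.52*(-6.01)^i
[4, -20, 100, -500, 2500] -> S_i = 4*-5^i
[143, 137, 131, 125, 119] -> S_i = 143 + -6*i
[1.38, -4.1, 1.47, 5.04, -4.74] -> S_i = Random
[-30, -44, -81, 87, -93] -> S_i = Random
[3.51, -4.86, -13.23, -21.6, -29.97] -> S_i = 3.51 + -8.37*i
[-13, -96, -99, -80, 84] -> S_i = Random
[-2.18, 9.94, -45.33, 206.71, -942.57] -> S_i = -2.18*(-4.56)^i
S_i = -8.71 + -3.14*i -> [-8.71, -11.85, -14.99, -18.13, -21.27]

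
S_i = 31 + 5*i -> [31, 36, 41, 46, 51]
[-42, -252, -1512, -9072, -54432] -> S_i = -42*6^i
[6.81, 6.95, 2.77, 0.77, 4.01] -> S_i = Random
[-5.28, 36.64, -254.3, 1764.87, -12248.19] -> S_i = -5.28*(-6.94)^i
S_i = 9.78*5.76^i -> [9.78, 56.33, 324.48, 1868.99, 10765.37]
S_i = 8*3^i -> [8, 24, 72, 216, 648]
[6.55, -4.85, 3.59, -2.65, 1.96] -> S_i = 6.55*(-0.74)^i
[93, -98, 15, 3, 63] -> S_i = Random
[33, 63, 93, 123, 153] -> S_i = 33 + 30*i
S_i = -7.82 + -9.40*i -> [-7.82, -17.22, -26.62, -36.02, -45.42]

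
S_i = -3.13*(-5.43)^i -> [-3.13, 17.0, -92.29, 501.12, -2721.09]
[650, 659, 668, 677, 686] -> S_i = 650 + 9*i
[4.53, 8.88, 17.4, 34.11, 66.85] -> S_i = 4.53*1.96^i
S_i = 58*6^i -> [58, 348, 2088, 12528, 75168]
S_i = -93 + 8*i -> [-93, -85, -77, -69, -61]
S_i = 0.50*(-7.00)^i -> [0.5, -3.5, 24.5, -171.5, 1200.5]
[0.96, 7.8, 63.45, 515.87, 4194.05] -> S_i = 0.96*8.13^i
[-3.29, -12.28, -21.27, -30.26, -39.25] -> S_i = -3.29 + -8.99*i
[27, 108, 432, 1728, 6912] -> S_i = 27*4^i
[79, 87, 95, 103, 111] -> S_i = 79 + 8*i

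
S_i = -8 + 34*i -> [-8, 26, 60, 94, 128]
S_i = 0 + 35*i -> [0, 35, 70, 105, 140]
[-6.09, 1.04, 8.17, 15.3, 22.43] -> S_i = -6.09 + 7.13*i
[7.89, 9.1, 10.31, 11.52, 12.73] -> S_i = 7.89 + 1.21*i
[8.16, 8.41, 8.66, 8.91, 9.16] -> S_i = 8.16 + 0.25*i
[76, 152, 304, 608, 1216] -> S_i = 76*2^i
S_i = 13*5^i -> [13, 65, 325, 1625, 8125]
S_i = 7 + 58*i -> [7, 65, 123, 181, 239]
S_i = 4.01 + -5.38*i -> [4.01, -1.37, -6.75, -12.13, -17.51]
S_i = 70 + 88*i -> [70, 158, 246, 334, 422]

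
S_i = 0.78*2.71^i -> [0.78, 2.11, 5.73, 15.52, 42.07]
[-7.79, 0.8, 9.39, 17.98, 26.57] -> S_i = -7.79 + 8.59*i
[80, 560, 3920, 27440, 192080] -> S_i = 80*7^i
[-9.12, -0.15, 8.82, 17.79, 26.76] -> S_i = -9.12 + 8.97*i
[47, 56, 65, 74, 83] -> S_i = 47 + 9*i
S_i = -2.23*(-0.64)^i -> [-2.23, 1.43, -0.91, 0.58, -0.37]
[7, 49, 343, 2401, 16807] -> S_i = 7*7^i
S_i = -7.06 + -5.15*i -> [-7.06, -12.21, -17.36, -22.51, -27.66]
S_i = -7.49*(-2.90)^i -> [-7.49, 21.72, -62.99, 182.67, -529.75]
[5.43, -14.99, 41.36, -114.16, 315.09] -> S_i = 5.43*(-2.76)^i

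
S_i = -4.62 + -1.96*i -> [-4.62, -6.58, -8.54, -10.5, -12.46]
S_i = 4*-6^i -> [4, -24, 144, -864, 5184]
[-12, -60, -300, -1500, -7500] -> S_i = -12*5^i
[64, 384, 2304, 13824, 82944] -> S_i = 64*6^i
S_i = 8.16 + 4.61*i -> [8.16, 12.77, 17.38, 21.99, 26.6]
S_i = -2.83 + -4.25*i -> [-2.83, -7.08, -11.33, -15.58, -19.83]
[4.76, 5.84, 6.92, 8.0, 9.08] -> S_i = 4.76 + 1.08*i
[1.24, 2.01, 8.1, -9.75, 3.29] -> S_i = Random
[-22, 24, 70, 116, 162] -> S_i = -22 + 46*i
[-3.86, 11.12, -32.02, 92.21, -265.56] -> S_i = -3.86*(-2.88)^i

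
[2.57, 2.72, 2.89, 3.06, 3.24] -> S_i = 2.57*1.06^i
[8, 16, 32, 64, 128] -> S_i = 8*2^i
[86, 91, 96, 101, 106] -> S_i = 86 + 5*i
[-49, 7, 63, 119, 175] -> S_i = -49 + 56*i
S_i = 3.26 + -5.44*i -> [3.26, -2.18, -7.62, -13.06, -18.5]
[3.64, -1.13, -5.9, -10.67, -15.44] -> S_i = 3.64 + -4.77*i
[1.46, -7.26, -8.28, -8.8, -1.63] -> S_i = Random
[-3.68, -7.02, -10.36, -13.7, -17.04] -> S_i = -3.68 + -3.34*i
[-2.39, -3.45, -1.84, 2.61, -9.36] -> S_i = Random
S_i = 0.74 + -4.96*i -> [0.74, -4.22, -9.18, -14.14, -19.1]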